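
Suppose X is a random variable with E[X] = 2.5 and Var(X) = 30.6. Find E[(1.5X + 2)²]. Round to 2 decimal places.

101.91

E[1.5X + 2] = 1.5·2.5 + 2 = 5.75
Var(1.5X + 2) = (1.5)²·30.6 = 68.85
E[(1.5X + 2)²] = Var((1.5X + 2)) + (E[(1.5X + 2)])² = 68.85 + (5.75)² = 101.9125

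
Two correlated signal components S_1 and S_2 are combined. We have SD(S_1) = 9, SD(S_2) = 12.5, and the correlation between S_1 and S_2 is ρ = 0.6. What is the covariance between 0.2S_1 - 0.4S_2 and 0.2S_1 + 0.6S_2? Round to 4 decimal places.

-31.5600

Var(S_1) = (9)² = 81;  Var(S_2) = (12.5)² = 156.25
cov(S_1,S_2) = ρ·SD(S_1)·SD(S_2) = 0.6·9·12.5 = 67.5
cov(0.2S_1 - 0.4S_2, 0.2S_1 + 0.6S_2) = (0.2)(0.2)Var(S_1) + (-0.4)(0.6)Var(S_2) + [(0.2)(0.6) + (-0.4)(0.2)]cov(S_1,S_2)
= 0.04·81 + -0.24·156.25 + 0.04·67.5 = -31.56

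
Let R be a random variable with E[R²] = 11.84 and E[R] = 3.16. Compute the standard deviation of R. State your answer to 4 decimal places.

Var(R) = 11.84 − (3.16)² = 1.8544
σ(R) = √1.8544 ≈ 1.3618

1.3618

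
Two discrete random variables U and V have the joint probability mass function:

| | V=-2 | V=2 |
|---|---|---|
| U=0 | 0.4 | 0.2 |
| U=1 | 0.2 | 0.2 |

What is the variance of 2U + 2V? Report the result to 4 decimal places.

E[U] = 0.4,  E[V] = -0.4,  E[UV] = 0
Var(U) = 0.4 − (0.4)² = 0.24;  Var(V) = 4 − (-0.4)² = 3.84
cov(U,V) = 0 − (0.4)(-0.4) = 0.16
Var(2U + 2V) = (2)²·0.24 + (2)²·3.84 + 2·(2)·(2)·0.16 = 17.6

17.6000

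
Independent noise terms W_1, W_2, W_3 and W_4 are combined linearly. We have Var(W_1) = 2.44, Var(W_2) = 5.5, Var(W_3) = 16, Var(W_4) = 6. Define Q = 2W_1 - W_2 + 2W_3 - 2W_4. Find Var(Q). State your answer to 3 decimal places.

By independence, Var(Q) = (2)²Var(W_1) + (-1)²Var(W_2) + (2)²Var(W_3) + (-2)²Var(W_4)
= (2)²·2.44 + (-1)²·5.5 + (2)²·16 + (-2)²·6 = 103.26

103.260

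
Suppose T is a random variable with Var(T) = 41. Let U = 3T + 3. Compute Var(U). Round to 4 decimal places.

369.0000

Var(3T + 3) = (3)²·Var(T) = 9·41 = 369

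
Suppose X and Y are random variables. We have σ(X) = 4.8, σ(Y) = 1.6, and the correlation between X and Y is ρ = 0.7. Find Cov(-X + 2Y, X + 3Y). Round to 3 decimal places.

Var(X) = (4.8)² = 23.04;  Var(Y) = (1.6)² = 2.56
Cov(X,Y) = ρ·σ(X)·σ(Y) = 0.7·4.8·1.6 = 5.376
Cov(-X + 2Y, X + 3Y) = (-1)(1)Var(X) + (2)(3)Var(Y) + [(-1)(3) + (2)(1)]Cov(X,Y)
= -1·23.04 + 6·2.56 + -1·5.376 = -13.056

-13.056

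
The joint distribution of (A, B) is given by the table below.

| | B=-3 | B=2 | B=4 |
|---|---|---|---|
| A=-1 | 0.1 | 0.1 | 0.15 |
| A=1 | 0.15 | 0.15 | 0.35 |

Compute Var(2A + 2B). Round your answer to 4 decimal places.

E[A] = 0.3,  E[B] = 1.75,  E[AB] = 0.75
Var(A) = 1 − (0.3)² = 0.91;  Var(B) = 11.25 − (1.75)² = 8.1875
cov(A,B) = 0.75 − (0.3)(1.75) = 0.225
Var(2A + 2B) = (2)²·0.91 + (2)²·8.1875 + 2·(2)·(2)·0.225 = 38.19

38.1900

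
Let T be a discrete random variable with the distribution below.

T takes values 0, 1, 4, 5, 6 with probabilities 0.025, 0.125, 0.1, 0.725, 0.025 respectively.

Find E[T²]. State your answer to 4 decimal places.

20.7500

E[T²] = (0)²(0.025) + (1)²(0.125) + (4)²(0.1) + (5)²(0.725) + (6)²(0.025) = 20.75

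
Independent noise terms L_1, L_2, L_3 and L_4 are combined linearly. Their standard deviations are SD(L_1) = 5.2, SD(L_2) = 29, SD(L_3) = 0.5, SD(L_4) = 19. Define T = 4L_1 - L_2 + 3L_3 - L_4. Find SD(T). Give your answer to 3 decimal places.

40.458

V(L_1) = 27.04, V(L_2) = 841, V(L_3) = 0.25, V(L_4) = 361
By independence, V(T) = (4)²V(L_1) + (-1)²V(L_2) + (3)²V(L_3) + (-1)²V(L_4)
= (4)²·27.04 + (-1)²·841 + (3)²·0.25 + (-1)²·361 = 1636.89
SD(T) = √1636.89 ≈ 40.458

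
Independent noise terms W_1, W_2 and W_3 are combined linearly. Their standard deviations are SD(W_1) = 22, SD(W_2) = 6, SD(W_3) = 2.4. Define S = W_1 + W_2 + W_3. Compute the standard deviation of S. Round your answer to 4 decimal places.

Var(W_1) = 484, Var(W_2) = 36, Var(W_3) = 5.76
By independence, Var(S) = (1)²Var(W_1) + (1)²Var(W_2) + (1)²Var(W_3)
= (1)²·484 + (1)²·36 + (1)²·5.76 = 525.76
SD(S) = √525.76 ≈ 22.9295

22.9295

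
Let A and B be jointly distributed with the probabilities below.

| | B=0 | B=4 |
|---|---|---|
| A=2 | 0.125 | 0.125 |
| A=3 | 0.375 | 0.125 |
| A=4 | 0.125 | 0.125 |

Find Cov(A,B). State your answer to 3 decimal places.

0.000

E[A] = 3,  E[B] = 1.5
E[AB] = 4.5
Cov(A,B) = E[AB] − E[A]E[B] = 4.5 − (3)(1.5) = 0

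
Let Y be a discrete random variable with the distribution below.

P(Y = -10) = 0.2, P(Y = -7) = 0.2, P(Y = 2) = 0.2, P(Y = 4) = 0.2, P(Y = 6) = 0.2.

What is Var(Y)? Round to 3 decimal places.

40.000

E[Y] = (-10)(0.2) + (-7)(0.2) + (2)(0.2) + (4)(0.2) + (6)(0.2) = -1
E[Y²] = (-10)²(0.2) + (-7)²(0.2) + (2)²(0.2) + (4)²(0.2) + (6)²(0.2) = 41
Var(Y) = E[Y²] − (E[Y])² = 41 − (-1)² = 40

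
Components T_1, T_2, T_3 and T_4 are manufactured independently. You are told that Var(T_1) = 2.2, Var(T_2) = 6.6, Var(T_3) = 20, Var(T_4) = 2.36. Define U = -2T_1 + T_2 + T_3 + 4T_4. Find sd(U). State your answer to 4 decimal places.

8.5534

By independence, Var(U) = (-2)²Var(T_1) + (1)²Var(T_2) + (1)²Var(T_3) + (4)²Var(T_4)
= (-2)²·2.2 + (1)²·6.6 + (1)²·20 + (4)²·2.36 = 73.16
sd(U) = √73.16 ≈ 8.5534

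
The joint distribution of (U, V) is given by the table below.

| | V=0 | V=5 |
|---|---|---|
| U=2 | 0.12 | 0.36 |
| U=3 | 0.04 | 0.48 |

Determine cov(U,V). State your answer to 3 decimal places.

E[U] = 2.52,  E[V] = 4.2
E[UV] = 10.8
cov(U,V) = E[UV] − E[U]E[V] = 10.8 − (2.52)(4.2) = 0.216

0.216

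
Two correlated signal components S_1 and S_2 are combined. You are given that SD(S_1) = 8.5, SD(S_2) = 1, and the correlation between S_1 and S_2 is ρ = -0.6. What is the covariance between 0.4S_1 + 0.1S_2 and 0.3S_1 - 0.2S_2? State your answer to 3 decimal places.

8.905

V(S_1) = (8.5)² = 72.25;  V(S_2) = (1)² = 1
Cov(S_1,S_2) = ρ·SD(S_1)·SD(S_2) = -0.6·8.5·1 = -5.1
Cov(0.4S_1 + 0.1S_2, 0.3S_1 - 0.2S_2) = (0.4)(0.3)V(S_1) + (0.1)(-0.2)V(S_2) + [(0.4)(-0.2) + (0.1)(0.3)]Cov(S_1,S_2)
= 0.12·72.25 + -0.02·1 + -0.05·-5.1 = 8.905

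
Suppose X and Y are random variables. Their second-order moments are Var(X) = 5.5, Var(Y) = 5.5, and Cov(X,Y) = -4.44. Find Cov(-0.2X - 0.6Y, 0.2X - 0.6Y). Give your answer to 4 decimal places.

Cov(-0.2X - 0.6Y, 0.2X - 0.6Y) = (-0.2)(0.2)Var(X) + (-0.6)(-0.6)Var(Y) + [(-0.2)(-0.6) + (-0.6)(0.2)]Cov(X,Y)
= -0.04·5.5 + 0.36·5.5 + 0·-4.44 = 1.76

1.7600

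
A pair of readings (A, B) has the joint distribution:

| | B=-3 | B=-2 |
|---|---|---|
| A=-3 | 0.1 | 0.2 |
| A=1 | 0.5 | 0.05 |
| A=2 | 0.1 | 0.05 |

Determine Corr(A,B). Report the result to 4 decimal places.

E[A] = -0.05,  E[B] = -2.7
E[AB] = -0.3
cov(A,B) = E[AB] − E[A]E[B] = -0.3 − (-0.05)(-2.7) = -0.435
var(A) = 3.8475,  var(B) = 0.21
ρ = -0.435 / √(3.8475·0.21) ≈ -0.4839

-0.4839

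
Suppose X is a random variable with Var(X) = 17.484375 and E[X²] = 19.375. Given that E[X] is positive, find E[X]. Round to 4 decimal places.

(E[X])² = E[X²] − Var(X) = 19.375 − 17.484375 = 1.890625
E[X] = √1.890625 = 1.375

1.3750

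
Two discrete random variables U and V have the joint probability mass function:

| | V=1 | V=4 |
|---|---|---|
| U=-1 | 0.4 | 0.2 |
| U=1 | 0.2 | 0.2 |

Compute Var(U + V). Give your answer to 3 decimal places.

E[U] = -0.2,  E[V] = 2.2,  E[UV] = -0.2
Var(U) = 1 − (-0.2)² = 0.96;  Var(V) = 7 − (2.2)² = 2.16
Cov(U,V) = -0.2 − (-0.2)(2.2) = 0.24
Var(U + V) = (1)²·0.96 + (1)²·2.16 + 2·(1)·(1)·0.24 = 3.6

3.600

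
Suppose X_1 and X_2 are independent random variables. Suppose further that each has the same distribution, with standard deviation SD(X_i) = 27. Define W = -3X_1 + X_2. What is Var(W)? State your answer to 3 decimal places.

7290.000

Var(X_i) = (27)² = 729
By independence, Var(W) = (-3)²Var(X_1) + (1)²Var(X_2)
= (-3)²·729 + (1)²·729 = 7290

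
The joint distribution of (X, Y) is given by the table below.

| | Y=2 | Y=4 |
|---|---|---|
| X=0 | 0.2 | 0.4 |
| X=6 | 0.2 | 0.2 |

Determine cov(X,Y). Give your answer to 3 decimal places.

-0.480

E[X] = 2.4,  E[Y] = 3.2
E[XY] = 7.2
cov(X,Y) = E[XY] − E[X]E[Y] = 7.2 − (2.4)(3.2) = -0.48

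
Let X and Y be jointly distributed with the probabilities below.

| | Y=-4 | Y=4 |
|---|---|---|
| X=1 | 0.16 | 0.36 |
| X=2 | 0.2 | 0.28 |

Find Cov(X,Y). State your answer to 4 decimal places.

-0.2176

E[X] = 1.48,  E[Y] = 1.12
E[XY] = 1.44
Cov(X,Y) = E[XY] − E[X]E[Y] = 1.44 − (1.48)(1.12) = -0.2176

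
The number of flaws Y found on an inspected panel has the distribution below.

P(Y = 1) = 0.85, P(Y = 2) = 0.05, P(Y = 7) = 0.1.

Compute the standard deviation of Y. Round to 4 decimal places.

1.7965

E[Y] = (1)(0.85) + (2)(0.05) + (7)(0.1) = 1.65
E[Y²] = (1)²(0.85) + (2)²(0.05) + (7)²(0.1) = 5.95
var(Y) = E[Y²] − (E[Y])² = 5.95 − (1.65)² = 3.2275
SD(Y) = √3.2275 ≈ 1.7965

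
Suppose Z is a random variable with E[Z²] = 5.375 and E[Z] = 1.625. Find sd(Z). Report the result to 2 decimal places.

Var(Z) = 5.375 − (1.625)² = 2.734375
sd(Z) = √2.734375 ≈ 1.65

1.65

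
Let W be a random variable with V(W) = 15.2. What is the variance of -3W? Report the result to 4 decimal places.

136.8000

V(-3W) = (-3)²·V(W) = 9·15.2 = 136.8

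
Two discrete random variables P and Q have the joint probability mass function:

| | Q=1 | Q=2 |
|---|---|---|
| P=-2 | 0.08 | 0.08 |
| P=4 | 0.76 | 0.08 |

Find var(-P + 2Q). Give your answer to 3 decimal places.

6.682

E[P] = 3.04,  E[Q] = 1.16,  E[PQ] = 3.2
var(P) = 14.08 − (3.04)² = 4.8384;  var(Q) = 1.48 − (1.16)² = 0.1344
Cov(P,Q) = 3.2 − (3.04)(1.16) = -0.3264
var(-P + 2Q) = (-1)²·4.8384 + (2)²·0.1344 + 2·(-1)·(2)·-0.3264 = 6.6816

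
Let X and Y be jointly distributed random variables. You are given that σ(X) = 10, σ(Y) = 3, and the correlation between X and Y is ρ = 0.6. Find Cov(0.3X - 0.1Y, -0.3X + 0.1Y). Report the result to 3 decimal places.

-8.010

V(X) = (10)² = 100;  V(Y) = (3)² = 9
Cov(X,Y) = ρ·σ(X)·σ(Y) = 0.6·10·3 = 18
Cov(0.3X - 0.1Y, -0.3X + 0.1Y) = (0.3)(-0.3)V(X) + (-0.1)(0.1)V(Y) + [(0.3)(0.1) + (-0.1)(-0.3)]Cov(X,Y)
= -0.09·100 + -0.01·9 + 0.06·18 = -8.01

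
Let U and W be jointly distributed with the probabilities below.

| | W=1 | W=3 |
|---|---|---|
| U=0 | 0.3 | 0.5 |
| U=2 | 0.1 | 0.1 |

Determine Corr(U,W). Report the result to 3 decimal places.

-0.102

E[U] = 0.4,  E[W] = 2.2
E[UW] = 0.8
cov(U,W) = E[UW] − E[U]E[W] = 0.8 − (0.4)(2.2) = -0.08
V(U) = 0.64,  V(W) = 0.96
ρ = -0.08 / √(0.64·0.96) ≈ -0.102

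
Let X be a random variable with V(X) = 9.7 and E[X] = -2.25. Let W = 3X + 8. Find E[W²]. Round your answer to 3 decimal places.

88.863

E[3X + 8] = 3·-2.25 + 8 = 1.25
V(3X + 8) = (3)²·9.7 = 87.3
E[W²] = V(W) + (E[W])² = 87.3 + (1.25)² = 88.8625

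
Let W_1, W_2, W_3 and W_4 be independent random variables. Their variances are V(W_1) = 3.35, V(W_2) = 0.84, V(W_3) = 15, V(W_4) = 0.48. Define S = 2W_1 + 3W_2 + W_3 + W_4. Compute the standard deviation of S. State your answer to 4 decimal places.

By independence, V(S) = (2)²V(W_1) + (3)²V(W_2) + (1)²V(W_3) + (1)²V(W_4)
= (2)²·3.35 + (3)²·0.84 + (1)²·15 + (1)²·0.48 = 36.44
SD(S) = √36.44 ≈ 6.0366

6.0366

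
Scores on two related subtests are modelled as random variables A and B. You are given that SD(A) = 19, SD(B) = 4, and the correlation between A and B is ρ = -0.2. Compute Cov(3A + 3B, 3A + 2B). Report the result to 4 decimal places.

var(A) = (19)² = 361;  var(B) = (4)² = 16
Cov(A,B) = ρ·SD(A)·SD(B) = -0.2·19·4 = -15.2
Cov(3A + 3B, 3A + 2B) = (3)(3)var(A) + (3)(2)var(B) + [(3)(2) + (3)(3)]Cov(A,B)
= 9·361 + 6·16 + 15·-15.2 = 3117

3117.0000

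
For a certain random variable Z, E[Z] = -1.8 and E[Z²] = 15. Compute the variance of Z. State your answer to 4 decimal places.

11.7600

Var(Z) = 15 − (-1.8)² = 11.76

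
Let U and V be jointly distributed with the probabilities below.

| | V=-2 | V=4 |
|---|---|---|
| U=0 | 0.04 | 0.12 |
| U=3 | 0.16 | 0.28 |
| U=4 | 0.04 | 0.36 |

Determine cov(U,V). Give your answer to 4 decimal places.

0.3648

E[U] = 2.92,  E[V] = 2.56
E[UV] = 7.84
cov(U,V) = E[UV] − E[U]E[V] = 7.84 − (2.92)(2.56) = 0.3648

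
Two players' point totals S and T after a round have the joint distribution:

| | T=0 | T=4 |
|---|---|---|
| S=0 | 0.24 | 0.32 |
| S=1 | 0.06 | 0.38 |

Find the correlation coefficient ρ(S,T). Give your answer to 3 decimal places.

0.317

E[S] = 0.44,  E[T] = 2.8
E[ST] = 1.52
cov(S,T) = E[ST] − E[S]E[T] = 1.52 − (0.44)(2.8) = 0.288
Var(S) = 0.2464,  Var(T) = 3.36
ρ = 0.288 / √(0.2464·3.36) ≈ 0.317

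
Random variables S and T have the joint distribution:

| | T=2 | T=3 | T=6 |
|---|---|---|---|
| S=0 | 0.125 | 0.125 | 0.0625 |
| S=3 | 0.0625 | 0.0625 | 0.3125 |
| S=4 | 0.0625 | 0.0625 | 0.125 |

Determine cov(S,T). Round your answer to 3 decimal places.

E[S] = 2.3125,  E[T] = 4.25
E[ST] = 10.8125
cov(S,T) = E[ST] − E[S]E[T] = 10.8125 − (2.3125)(4.25) = 0.984375

0.984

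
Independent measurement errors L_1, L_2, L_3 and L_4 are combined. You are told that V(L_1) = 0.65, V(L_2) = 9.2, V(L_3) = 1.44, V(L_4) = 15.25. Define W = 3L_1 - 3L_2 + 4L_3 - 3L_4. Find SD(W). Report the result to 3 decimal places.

By independence, V(W) = (3)²V(L_1) + (-3)²V(L_2) + (4)²V(L_3) + (-3)²V(L_4)
= (3)²·0.65 + (-3)²·9.2 + (4)²·1.44 + (-3)²·15.25 = 248.94
SD(W) = √248.94 ≈ 15.778

15.778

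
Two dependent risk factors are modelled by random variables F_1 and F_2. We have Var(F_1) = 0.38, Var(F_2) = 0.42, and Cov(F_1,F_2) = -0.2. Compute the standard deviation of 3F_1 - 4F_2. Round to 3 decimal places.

Var(3F_1 - 4F_2) = (3)²·Var(F_1) + (-4)²·Var(F_2) + 2·(3)·(-4)·Cov(F_1,F_2)
= 9·0.38 + 16·0.42 + -24·-0.2 = 14.94
SD(3F_1 - 4F_2) = √14.94 ≈ 3.865

3.865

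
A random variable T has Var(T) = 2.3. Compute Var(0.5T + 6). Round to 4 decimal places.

0.5750

Var(0.5T + 6) = (0.5)²·Var(T) = 0.25·2.3 = 0.575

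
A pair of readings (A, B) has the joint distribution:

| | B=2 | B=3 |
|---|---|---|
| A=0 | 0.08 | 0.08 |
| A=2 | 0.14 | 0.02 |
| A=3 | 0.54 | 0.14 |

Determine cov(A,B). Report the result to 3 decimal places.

E[A] = 2.36,  E[B] = 2.24
E[AB] = 5.18
cov(A,B) = E[AB] − E[A]E[B] = 5.18 − (2.36)(2.24) = -0.1064

-0.106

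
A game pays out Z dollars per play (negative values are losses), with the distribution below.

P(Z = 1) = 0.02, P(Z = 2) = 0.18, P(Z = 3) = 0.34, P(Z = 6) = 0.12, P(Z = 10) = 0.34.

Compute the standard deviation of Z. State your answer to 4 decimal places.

3.4132

E[Z] = (1)(0.02) + (2)(0.18) + (3)(0.34) + (6)(0.12) + (10)(0.34) = 5.52
E[Z²] = (1)²(0.02) + (2)²(0.18) + (3)²(0.34) + (6)²(0.12) + (10)²(0.34) = 42.12
Var(Z) = E[Z²] − (E[Z])² = 42.12 − (5.52)² = 11.6496
sd(Z) = √11.6496 ≈ 3.4132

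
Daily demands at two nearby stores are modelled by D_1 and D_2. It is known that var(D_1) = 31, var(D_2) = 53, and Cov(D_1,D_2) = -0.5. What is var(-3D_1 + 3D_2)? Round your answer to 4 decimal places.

var(-3D_1 + 3D_2) = (-3)²·var(D_1) + (3)²·var(D_2) + 2·(-3)·(3)·Cov(D_1,D_2)
= 9·31 + 9·53 + -18·-0.5 = 765

765.0000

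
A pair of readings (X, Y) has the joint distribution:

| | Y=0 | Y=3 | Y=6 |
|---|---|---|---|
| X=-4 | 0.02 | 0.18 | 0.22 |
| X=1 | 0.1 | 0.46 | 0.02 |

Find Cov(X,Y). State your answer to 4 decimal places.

-2.2440

E[X] = -1.1,  E[Y] = 3.36
E[XY] = -5.94
Cov(X,Y) = E[XY] − E[X]E[Y] = -5.94 − (-1.1)(3.36) = -2.244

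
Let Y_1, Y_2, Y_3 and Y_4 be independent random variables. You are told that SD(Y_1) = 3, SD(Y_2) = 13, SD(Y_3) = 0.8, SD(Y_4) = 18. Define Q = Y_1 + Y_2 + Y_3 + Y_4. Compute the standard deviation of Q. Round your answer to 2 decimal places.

22.42

Var(Y_1) = 9, Var(Y_2) = 169, Var(Y_3) = 0.64, Var(Y_4) = 324
By independence, Var(Q) = (1)²Var(Y_1) + (1)²Var(Y_2) + (1)²Var(Y_3) + (1)²Var(Y_4)
= (1)²·9 + (1)²·169 + (1)²·0.64 + (1)²·324 = 502.64
SD(Q) = √502.64 ≈ 22.42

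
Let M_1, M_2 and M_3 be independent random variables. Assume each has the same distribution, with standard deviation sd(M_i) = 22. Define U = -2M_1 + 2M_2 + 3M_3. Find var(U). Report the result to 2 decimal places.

8228.00

var(M_i) = (22)² = 484
By independence, var(U) = (-2)²var(M_1) + (2)²var(M_2) + (3)²var(M_3)
= (-2)²·484 + (2)²·484 + (3)²·484 = 8228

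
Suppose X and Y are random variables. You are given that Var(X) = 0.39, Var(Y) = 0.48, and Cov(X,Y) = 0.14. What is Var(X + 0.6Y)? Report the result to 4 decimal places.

Var(X + 0.6Y) = (1)²·Var(X) + (0.6)²·Var(Y) + 2·(1)·(0.6)·Cov(X,Y)
= 1·0.39 + 0.36·0.48 + 1.2·0.14 = 0.7308

0.7308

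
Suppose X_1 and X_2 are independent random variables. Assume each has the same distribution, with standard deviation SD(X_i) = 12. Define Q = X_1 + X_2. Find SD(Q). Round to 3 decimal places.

var(X_i) = (12)² = 144
By independence, var(Q) = (1)²var(X_1) + (1)²var(X_2)
= (1)²·144 + (1)²·144 = 288
SD(Q) = √288 ≈ 16.971

16.971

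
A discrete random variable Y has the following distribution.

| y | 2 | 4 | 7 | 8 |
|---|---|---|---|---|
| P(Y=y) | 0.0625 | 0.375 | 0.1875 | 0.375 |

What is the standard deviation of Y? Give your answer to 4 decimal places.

2.0454

E[Y] = (2)(0.0625) + (4)(0.375) + (7)(0.1875) + (8)(0.375) = 5.9375
E[Y²] = (2)²(0.0625) + (4)²(0.375) + (7)²(0.1875) + (8)²(0.375) = 39.4375
Var(Y) = E[Y²] − (E[Y])² = 39.4375 − (5.9375)² = 4.18359375
sd(Y) = √4.18359375 ≈ 2.0454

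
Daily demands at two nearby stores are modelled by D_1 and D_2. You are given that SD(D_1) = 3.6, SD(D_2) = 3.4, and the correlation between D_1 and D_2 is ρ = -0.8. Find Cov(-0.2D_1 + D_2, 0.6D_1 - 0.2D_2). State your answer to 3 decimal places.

-10.134

var(D_1) = (3.6)² = 12.96;  var(D_2) = (3.4)² = 11.56
Cov(D_1,D_2) = ρ·SD(D_1)·SD(D_2) = -0.8·3.6·3.4 = -9.792
Cov(-0.2D_1 + D_2, 0.6D_1 - 0.2D_2) = (-0.2)(0.6)var(D_1) + (1)(-0.2)var(D_2) + [(-0.2)(-0.2) + (1)(0.6)]Cov(D_1,D_2)
= -0.12·12.96 + -0.2·11.56 + 0.64·-9.792 = -10.13408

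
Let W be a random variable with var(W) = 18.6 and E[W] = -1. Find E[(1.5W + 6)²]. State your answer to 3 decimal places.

E[1.5W + 6] = 1.5·-1 + 6 = 4.5
var(1.5W + 6) = (1.5)²·18.6 = 41.85
E[(1.5W + 6)²] = var((1.5W + 6)) + (E[(1.5W + 6)])² = 41.85 + (4.5)² = 62.1

62.100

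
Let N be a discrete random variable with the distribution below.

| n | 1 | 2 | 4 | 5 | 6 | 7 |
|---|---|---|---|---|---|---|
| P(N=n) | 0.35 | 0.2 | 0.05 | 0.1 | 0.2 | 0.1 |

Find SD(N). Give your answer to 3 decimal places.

E[N] = (1)(0.35) + (2)(0.2) + (4)(0.05) + (5)(0.1) + (6)(0.2) + (7)(0.1) = 3.35
E[N²] = (1)²(0.35) + (2)²(0.2) + (4)²(0.05) + (5)²(0.1) + (6)²(0.2) + (7)²(0.1) = 16.55
Var(N) = E[N²] − (E[N])² = 16.55 − (3.35)² = 5.3275
SD(N) = √5.3275 ≈ 2.308

2.308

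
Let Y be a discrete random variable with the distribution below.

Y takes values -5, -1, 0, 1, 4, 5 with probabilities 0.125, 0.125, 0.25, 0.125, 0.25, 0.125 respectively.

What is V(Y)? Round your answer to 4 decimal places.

E[Y] = (-5)(0.125) + (-1)(0.125) + (0)(0.25) + (1)(0.125) + (4)(0.25) + (5)(0.125) = 1
E[Y²] = (-5)²(0.125) + (-1)²(0.125) + (0)²(0.25) + (1)²(0.125) + (4)²(0.25) + (5)²(0.125) = 10.5
V(Y) = E[Y²] − (E[Y])² = 10.5 − (1)² = 9.5

9.5000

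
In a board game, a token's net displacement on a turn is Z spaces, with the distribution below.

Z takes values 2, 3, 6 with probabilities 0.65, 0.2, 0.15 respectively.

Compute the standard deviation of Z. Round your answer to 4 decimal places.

E[Z] = (2)(0.65) + (3)(0.2) + (6)(0.15) = 2.8
E[Z²] = (2)²(0.65) + (3)²(0.2) + (6)²(0.15) = 9.8
V(Z) = E[Z²] − (E[Z])² = 9.8 − (2.8)² = 1.96
sd(Z) = √1.96 ≈ 1.4000

1.4000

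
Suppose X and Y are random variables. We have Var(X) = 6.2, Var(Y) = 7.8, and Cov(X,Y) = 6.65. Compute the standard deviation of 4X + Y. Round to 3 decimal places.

12.657

Var(4X + Y) = (4)²·Var(X) + (1)²·Var(Y) + 2·(4)·(1)·Cov(X,Y)
= 16·6.2 + 1·7.8 + 8·6.65 = 160.2
sd(4X + Y) = √160.2 ≈ 12.657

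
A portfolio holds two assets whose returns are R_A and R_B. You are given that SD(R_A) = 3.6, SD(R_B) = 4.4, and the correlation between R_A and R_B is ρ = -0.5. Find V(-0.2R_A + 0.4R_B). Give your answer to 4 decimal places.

4.8832

V(R_A) = (3.6)² = 12.96;  V(R_B) = (4.4)² = 19.36
cov(R_A,R_B) = ρ·SD(R_A)·SD(R_B) = -0.5·3.6·4.4 = -7.92
V(-0.2R_A + 0.4R_B) = (-0.2)²·V(R_A) + (0.4)²·V(R_B) + 2·(-0.2)·(0.4)·cov(R_A,R_B)
= 0.04·12.96 + 0.16·19.36 + -0.16·-7.92 = 4.8832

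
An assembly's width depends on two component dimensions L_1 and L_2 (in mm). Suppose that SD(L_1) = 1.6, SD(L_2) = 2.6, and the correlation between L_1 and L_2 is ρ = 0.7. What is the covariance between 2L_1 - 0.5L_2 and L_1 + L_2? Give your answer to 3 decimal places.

6.108

Var(L_1) = (1.6)² = 2.56;  Var(L_2) = (2.6)² = 6.76
Cov(L_1,L_2) = ρ·SD(L_1)·SD(L_2) = 0.7·1.6·2.6 = 2.912
Cov(2L_1 - 0.5L_2, L_1 + L_2) = (2)(1)Var(L_1) + (-0.5)(1)Var(L_2) + [(2)(1) + (-0.5)(1)]Cov(L_1,L_2)
= 2·2.56 + -0.5·6.76 + 1.5·2.912 = 6.108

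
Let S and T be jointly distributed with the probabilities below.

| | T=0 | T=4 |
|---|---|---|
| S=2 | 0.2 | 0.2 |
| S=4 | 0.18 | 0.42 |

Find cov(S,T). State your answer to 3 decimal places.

E[S] = 3.2,  E[T] = 2.48
E[ST] = 8.32
cov(S,T) = E[ST] − E[S]E[T] = 8.32 − (3.2)(2.48) = 0.384

0.384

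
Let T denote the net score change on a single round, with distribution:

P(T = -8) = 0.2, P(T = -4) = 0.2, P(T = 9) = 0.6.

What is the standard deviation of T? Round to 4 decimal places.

E[T] = (-8)(0.2) + (-4)(0.2) + (9)(0.6) = 3
E[T²] = (-8)²(0.2) + (-4)²(0.2) + (9)²(0.6) = 64.6
V(T) = E[T²] − (E[T])² = 64.6 − (3)² = 55.6
sd(T) = √55.6 ≈ 7.4565

7.4565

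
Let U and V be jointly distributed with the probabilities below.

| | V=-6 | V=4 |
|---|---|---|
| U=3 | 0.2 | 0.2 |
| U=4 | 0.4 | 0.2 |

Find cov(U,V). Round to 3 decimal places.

-0.400

E[U] = 3.6,  E[V] = -2
E[UV] = -7.6
cov(U,V) = E[UV] − E[U]E[V] = -7.6 − (3.6)(-2) = -0.4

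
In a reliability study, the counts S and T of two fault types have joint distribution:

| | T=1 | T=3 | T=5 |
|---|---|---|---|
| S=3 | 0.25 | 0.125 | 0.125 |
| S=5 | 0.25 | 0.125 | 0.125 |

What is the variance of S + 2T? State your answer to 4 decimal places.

E[S] = 4,  E[T] = 2.5,  E[ST] = 10
Var(S) = 17 − (4)² = 1;  Var(T) = 9 − (2.5)² = 2.75
Cov(S,T) = 10 − (4)(2.5) = 0
Var(S + 2T) = (1)²·1 + (2)²·2.75 + 2·(1)·(2)·0 = 12

12.0000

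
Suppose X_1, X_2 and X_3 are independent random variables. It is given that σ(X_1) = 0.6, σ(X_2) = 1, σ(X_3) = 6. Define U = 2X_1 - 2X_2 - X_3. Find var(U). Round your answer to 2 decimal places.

41.44

var(X_1) = 0.36, var(X_2) = 1, var(X_3) = 36
By independence, var(U) = (2)²var(X_1) + (-2)²var(X_2) + (-1)²var(X_3)
= (2)²·0.36 + (-2)²·1 + (-1)²·36 = 41.44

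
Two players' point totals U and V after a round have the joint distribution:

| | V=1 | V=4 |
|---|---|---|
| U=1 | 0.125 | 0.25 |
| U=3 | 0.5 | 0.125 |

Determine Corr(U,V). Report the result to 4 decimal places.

-0.4667

E[U] = 2.25,  E[V] = 2.125
E[UV] = 4.125
cov(U,V) = E[UV] − E[U]E[V] = 4.125 − (2.25)(2.125) = -0.65625
Var(U) = 0.9375,  Var(V) = 2.109375
ρ = -0.65625 / √(0.9375·2.109375) ≈ -0.4667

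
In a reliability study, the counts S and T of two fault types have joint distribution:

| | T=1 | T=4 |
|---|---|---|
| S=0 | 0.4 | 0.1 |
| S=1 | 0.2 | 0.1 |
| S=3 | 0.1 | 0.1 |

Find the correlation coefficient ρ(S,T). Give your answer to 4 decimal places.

0.2498

E[S] = 0.9,  E[T] = 1.9
E[ST] = 2.1
Cov(S,T) = E[ST] − E[S]E[T] = 2.1 − (0.9)(1.9) = 0.39
Var(S) = 1.29,  Var(T) = 1.89
ρ = 0.39 / √(1.29·1.89) ≈ 0.2498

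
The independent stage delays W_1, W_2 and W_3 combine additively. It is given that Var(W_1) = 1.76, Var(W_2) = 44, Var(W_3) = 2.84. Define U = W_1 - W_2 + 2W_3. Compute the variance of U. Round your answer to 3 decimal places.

57.120

By independence, Var(U) = (1)²Var(W_1) + (-1)²Var(W_2) + (2)²Var(W_3)
= (1)²·1.76 + (-1)²·44 + (2)²·2.84 = 57.12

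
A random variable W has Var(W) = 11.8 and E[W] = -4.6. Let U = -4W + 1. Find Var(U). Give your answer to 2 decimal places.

Var(-4W + 1) = (-4)²·Var(W) = 16·11.8 = 188.8

188.80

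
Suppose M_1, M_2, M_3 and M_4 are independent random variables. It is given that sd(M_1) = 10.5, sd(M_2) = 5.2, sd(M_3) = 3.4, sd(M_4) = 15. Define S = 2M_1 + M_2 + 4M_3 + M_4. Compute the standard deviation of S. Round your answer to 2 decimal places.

var(M_1) = 110.25, var(M_2) = 27.04, var(M_3) = 11.56, var(M_4) = 225
By independence, var(S) = (2)²var(M_1) + (1)²var(M_2) + (4)²var(M_3) + (1)²var(M_4)
= (2)²·110.25 + (1)²·27.04 + (4)²·11.56 + (1)²·225 = 878
sd(S) = √878 ≈ 29.63

29.63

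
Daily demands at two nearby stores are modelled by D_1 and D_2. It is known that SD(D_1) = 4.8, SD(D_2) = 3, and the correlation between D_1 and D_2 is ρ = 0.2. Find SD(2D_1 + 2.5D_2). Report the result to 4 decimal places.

13.3120

var(D_1) = (4.8)² = 23.04;  var(D_2) = (3)² = 9
Cov(D_1,D_2) = ρ·SD(D_1)·SD(D_2) = 0.2·4.8·3 = 2.88
var(2D_1 + 2.5D_2) = (2)²·var(D_1) + (2.5)²·var(D_2) + 2·(2)·(2.5)·Cov(D_1,D_2)
= 4·23.04 + 6.25·9 + 10·2.88 = 177.21
SD(2D_1 + 2.5D_2) = √177.21 ≈ 13.3120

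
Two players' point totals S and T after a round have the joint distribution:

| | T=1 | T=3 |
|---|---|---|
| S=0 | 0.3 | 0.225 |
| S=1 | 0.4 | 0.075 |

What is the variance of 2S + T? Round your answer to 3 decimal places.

1.298

E[S] = 0.475,  E[T] = 1.6,  E[ST] = 0.625
V(S) = 0.475 − (0.475)² = 0.249375;  V(T) = 3.4 − (1.6)² = 0.84
Cov(S,T) = 0.625 − (0.475)(1.6) = -0.135
V(2S + T) = (2)²·0.249375 + (1)²·0.84 + 2·(2)·(1)·-0.135 = 1.2975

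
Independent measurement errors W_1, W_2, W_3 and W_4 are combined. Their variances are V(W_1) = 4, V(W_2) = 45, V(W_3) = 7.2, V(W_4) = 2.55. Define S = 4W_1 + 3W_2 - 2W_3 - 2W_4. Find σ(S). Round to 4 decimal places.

By independence, V(S) = (4)²V(W_1) + (3)²V(W_2) + (-2)²V(W_3) + (-2)²V(W_4)
= (4)²·4 + (3)²·45 + (-2)²·7.2 + (-2)²·2.55 = 508
σ(S) = √508 ≈ 22.5389

22.5389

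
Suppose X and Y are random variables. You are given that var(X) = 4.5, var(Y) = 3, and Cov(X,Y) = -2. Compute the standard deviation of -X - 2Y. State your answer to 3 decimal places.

2.915

var(-X - 2Y) = (-1)²·var(X) + (-2)²·var(Y) + 2·(-1)·(-2)·Cov(X,Y)
= 1·4.5 + 4·3 + 4·-2 = 8.5
sd(-X - 2Y) = √8.5 ≈ 2.915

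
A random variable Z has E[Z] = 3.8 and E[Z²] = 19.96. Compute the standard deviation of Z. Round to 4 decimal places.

2.3495

Var(Z) = 19.96 − (3.8)² = 5.52
σ(Z) = √5.52 ≈ 2.3495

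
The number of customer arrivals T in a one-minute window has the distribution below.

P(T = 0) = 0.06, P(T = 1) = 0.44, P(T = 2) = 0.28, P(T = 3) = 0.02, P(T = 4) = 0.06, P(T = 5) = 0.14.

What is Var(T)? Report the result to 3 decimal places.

E[T] = (0)(0.06) + (1)(0.44) + (2)(0.28) + (3)(0.02) + (4)(0.06) + (5)(0.14) = 2
E[T²] = (0)²(0.06) + (1)²(0.44) + (2)²(0.28) + (3)²(0.02) + (4)²(0.06) + (5)²(0.14) = 6.2
Var(T) = E[T²] − (E[T])² = 6.2 − (2)² = 2.2

2.200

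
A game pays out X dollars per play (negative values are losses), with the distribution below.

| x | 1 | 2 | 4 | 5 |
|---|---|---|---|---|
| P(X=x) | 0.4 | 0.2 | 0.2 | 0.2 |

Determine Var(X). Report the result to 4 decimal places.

E[X] = (1)(0.4) + (2)(0.2) + (4)(0.2) + (5)(0.2) = 2.6
E[X²] = (1)²(0.4) + (2)²(0.2) + (4)²(0.2) + (5)²(0.2) = 9.4
Var(X) = E[X²] − (E[X])² = 9.4 − (2.6)² = 2.64

2.6400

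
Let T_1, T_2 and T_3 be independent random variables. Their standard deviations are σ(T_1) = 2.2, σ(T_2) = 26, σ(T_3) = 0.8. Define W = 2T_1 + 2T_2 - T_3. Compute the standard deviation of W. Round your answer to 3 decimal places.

var(T_1) = 4.84, var(T_2) = 676, var(T_3) = 0.64
By independence, var(W) = (2)²var(T_1) + (2)²var(T_2) + (-1)²var(T_3)
= (2)²·4.84 + (2)²·676 + (-1)²·0.64 = 2724
σ(W) = √2724 ≈ 52.192

52.192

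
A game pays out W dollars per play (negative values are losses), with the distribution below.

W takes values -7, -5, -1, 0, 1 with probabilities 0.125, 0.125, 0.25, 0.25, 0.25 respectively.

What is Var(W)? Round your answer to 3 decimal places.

7.500

E[W] = (-7)(0.125) + (-5)(0.125) + (-1)(0.25) + (0)(0.25) + (1)(0.25) = -1.5
E[W²] = (-7)²(0.125) + (-5)²(0.125) + (-1)²(0.25) + (0)²(0.25) + (1)²(0.25) = 9.75
Var(W) = E[W²] − (E[W])² = 9.75 − (-1.5)² = 7.5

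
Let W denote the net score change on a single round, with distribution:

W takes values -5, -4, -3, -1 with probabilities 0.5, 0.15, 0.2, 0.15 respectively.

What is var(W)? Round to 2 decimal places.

E[W] = (-5)(0.5) + (-4)(0.15) + (-3)(0.2) + (-1)(0.15) = -3.85
E[W²] = (-5)²(0.5) + (-4)²(0.15) + (-3)²(0.2) + (-1)²(0.15) = 16.85
var(W) = E[W²] − (E[W])² = 16.85 − (-3.85)² = 2.0275

2.03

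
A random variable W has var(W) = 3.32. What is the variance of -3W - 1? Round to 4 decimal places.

29.8800

var(-3W - 1) = (-3)²·var(W) = 9·3.32 = 29.88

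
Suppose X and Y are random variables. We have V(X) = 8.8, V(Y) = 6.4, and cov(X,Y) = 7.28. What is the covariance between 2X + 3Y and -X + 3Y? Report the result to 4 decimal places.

61.8400

cov(2X + 3Y, -X + 3Y) = (2)(-1)V(X) + (3)(3)V(Y) + [(2)(3) + (3)(-1)]cov(X,Y)
= -2·8.8 + 9·6.4 + 3·7.28 = 61.84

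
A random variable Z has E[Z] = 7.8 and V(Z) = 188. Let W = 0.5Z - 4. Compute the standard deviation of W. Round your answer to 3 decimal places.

V(0.5Z - 4) = (0.5)²·188 = 47
σ(W) = √47 ≈ 6.856

6.856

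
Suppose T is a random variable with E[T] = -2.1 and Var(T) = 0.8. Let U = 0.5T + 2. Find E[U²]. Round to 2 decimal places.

1.10

E[0.5T + 2] = 0.5·-2.1 + 2 = 0.95
Var(0.5T + 2) = (0.5)²·0.8 = 0.2
E[U²] = Var(U) + (E[U])² = 0.2 + (0.95)² = 1.1025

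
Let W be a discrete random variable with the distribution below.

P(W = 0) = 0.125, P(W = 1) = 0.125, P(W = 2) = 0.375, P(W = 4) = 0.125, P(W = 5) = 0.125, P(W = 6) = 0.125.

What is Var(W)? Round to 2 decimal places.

E[W] = (0)(0.125) + (1)(0.125) + (2)(0.375) + (4)(0.125) + (5)(0.125) + (6)(0.125) = 2.75
E[W²] = (0)²(0.125) + (1)²(0.125) + (2)²(0.375) + (4)²(0.125) + (5)²(0.125) + (6)²(0.125) = 11.25
Var(W) = E[W²] − (E[W])² = 11.25 − (2.75)² = 3.6875

3.69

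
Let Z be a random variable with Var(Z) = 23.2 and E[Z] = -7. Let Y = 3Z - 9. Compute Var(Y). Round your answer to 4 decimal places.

Var(3Z - 9) = (3)²·Var(Z) = 9·23.2 = 208.8

208.8000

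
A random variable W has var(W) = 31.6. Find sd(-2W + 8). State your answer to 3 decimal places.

var(-2W + 8) = (-2)²·31.6 = 126.4
sd(-2W + 8) = √126.4 ≈ 11.243

11.243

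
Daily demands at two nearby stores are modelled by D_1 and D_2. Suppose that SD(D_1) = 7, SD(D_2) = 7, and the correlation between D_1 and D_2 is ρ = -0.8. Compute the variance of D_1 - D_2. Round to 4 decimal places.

176.4000

V(D_1) = (7)² = 49;  V(D_2) = (7)² = 49
cov(D_1,D_2) = ρ·SD(D_1)·SD(D_2) = -0.8·7·7 = -39.2
V(D_1 - D_2) = (1)²·V(D_1) + (-1)²·V(D_2) + 2·(1)·(-1)·cov(D_1,D_2)
= 1·49 + 1·49 + -2·-39.2 = 176.4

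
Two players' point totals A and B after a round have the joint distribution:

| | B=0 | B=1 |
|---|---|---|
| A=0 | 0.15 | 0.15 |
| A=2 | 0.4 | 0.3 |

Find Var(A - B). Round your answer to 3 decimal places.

1.148

E[A] = 1.4,  E[B] = 0.45,  E[AB] = 0.6
Var(A) = 2.8 − (1.4)² = 0.84;  Var(B) = 0.45 − (0.45)² = 0.2475
cov(A,B) = 0.6 − (1.4)(0.45) = -0.03
Var(A - B) = (1)²·0.84 + (-1)²·0.2475 + 2·(1)·(-1)·-0.03 = 1.1475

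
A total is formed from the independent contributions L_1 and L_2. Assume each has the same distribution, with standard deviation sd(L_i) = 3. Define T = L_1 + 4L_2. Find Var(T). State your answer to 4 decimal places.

Var(L_i) = (3)² = 9
By independence, Var(T) = (1)²Var(L_1) + (4)²Var(L_2)
= (1)²·9 + (4)²·9 = 153

153.0000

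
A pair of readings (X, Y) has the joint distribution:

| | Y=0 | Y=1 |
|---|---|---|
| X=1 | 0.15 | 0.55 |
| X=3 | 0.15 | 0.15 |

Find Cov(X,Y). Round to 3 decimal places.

-0.120

E[X] = 1.6,  E[Y] = 0.7
E[XY] = 1
Cov(X,Y) = E[XY] − E[X]E[Y] = 1 − (1.6)(0.7) = -0.12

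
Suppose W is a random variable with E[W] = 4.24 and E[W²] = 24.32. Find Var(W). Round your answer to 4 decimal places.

6.3424

Var(W) = 24.32 − (4.24)² = 6.3424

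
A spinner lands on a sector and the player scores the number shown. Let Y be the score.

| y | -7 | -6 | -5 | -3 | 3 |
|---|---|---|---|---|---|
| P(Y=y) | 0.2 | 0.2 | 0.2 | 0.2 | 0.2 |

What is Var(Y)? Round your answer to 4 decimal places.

12.6400

E[Y] = (-7)(0.2) + (-6)(0.2) + (-5)(0.2) + (-3)(0.2) + (3)(0.2) = -3.6
E[Y²] = (-7)²(0.2) + (-6)²(0.2) + (-5)²(0.2) + (-3)²(0.2) + (3)²(0.2) = 25.6
Var(Y) = E[Y²] − (E[Y])² = 25.6 − (-3.6)² = 12.64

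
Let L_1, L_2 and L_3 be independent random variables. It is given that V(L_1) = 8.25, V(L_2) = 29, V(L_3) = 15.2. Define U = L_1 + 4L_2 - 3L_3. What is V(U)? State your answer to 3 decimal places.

609.050

By independence, V(U) = (1)²V(L_1) + (4)²V(L_2) + (-3)²V(L_3)
= (1)²·8.25 + (4)²·29 + (-3)²·15.2 = 609.05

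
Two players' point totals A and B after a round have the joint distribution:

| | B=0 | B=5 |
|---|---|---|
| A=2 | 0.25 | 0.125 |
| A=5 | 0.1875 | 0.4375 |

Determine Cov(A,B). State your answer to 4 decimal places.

1.2891

E[A] = 3.875,  E[B] = 2.8125
E[AB] = 12.1875
Cov(A,B) = E[AB] − E[A]E[B] = 12.1875 − (3.875)(2.8125) = 1.2890625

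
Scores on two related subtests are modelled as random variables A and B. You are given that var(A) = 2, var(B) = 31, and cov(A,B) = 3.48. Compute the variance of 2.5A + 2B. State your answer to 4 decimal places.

var(2.5A + 2B) = (2.5)²·var(A) + (2)²·var(B) + 2·(2.5)·(2)·cov(A,B)
= 6.25·2 + 4·31 + 10·3.48 = 171.3

171.3000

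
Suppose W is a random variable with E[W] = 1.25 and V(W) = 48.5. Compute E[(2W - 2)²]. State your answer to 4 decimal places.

E[2W - 2] = 2·1.25 − 2 = 0.5
V(2W - 2) = (2)²·48.5 = 194
E[(2W - 2)²] = V((2W - 2)) + (E[(2W - 2)])² = 194 + (0.5)² = 194.25

194.2500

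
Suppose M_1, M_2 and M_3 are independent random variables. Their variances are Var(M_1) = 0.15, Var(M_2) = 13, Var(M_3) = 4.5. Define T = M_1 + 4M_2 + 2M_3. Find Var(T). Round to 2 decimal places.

By independence, Var(T) = (1)²Var(M_1) + (4)²Var(M_2) + (2)²Var(M_3)
= (1)²·0.15 + (4)²·13 + (2)²·4.5 = 226.15

226.15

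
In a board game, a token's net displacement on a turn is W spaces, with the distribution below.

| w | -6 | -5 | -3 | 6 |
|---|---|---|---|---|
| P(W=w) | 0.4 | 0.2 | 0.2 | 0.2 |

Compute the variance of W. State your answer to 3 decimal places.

E[W] = (-6)(0.4) + (-5)(0.2) + (-3)(0.2) + (6)(0.2) = -2.8
E[W²] = (-6)²(0.4) + (-5)²(0.2) + (-3)²(0.2) + (6)²(0.2) = 28.4
Var(W) = E[W²] − (E[W])² = 28.4 − (-2.8)² = 20.56

20.560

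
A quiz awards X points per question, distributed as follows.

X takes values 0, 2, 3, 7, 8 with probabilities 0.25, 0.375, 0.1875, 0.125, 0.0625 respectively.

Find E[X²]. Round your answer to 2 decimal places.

13.31

E[X²] = (0)²(0.25) + (2)²(0.375) + (3)²(0.1875) + (7)²(0.125) + (8)²(0.0625) = 13.3125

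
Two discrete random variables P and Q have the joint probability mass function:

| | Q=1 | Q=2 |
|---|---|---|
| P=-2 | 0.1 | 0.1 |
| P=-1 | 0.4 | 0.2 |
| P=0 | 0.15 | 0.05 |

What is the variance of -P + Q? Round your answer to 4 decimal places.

E[P] = -1,  E[Q] = 1.35,  E[PQ] = -1.4
Var(P) = 1.4 − (-1)² = 0.4;  Var(Q) = 2.05 − (1.35)² = 0.2275
Cov(P,Q) = -1.4 − (-1)(1.35) = -0.05
Var(-P + Q) = (-1)²·0.4 + (1)²·0.2275 + 2·(-1)·(1)·-0.05 = 0.7275

0.7275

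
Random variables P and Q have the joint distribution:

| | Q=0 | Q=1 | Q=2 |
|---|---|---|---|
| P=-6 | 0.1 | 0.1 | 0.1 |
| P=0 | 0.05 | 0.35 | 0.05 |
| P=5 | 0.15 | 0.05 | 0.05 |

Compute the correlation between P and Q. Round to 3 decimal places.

E[P] = -0.55,  E[Q] = 0.9
E[PQ] = -1.05
Cov(P,Q) = E[PQ] − E[P]E[Q] = -1.05 − (-0.55)(0.9) = -0.555
var(P) = 16.7475,  var(Q) = 0.49
ρ = -0.555 / √(16.7475·0.49) ≈ -0.194

-0.194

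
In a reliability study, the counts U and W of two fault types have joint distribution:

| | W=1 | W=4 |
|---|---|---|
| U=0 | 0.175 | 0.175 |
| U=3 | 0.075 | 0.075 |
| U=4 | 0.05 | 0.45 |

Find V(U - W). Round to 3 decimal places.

3.378

E[U] = 2.45,  E[W] = 3.1,  E[UW] = 8.525
V(U) = 9.35 − (2.45)² = 3.3475;  V(W) = 11.5 − (3.1)² = 1.89
Cov(U,W) = 8.525 − (2.45)(3.1) = 0.93
V(U - W) = (1)²·3.3475 + (-1)²·1.89 + 2·(1)·(-1)·0.93 = 3.3775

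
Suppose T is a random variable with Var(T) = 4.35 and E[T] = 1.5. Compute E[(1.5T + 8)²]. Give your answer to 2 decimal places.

114.85

E[1.5T + 8] = 1.5·1.5 + 8 = 10.25
Var(1.5T + 8) = (1.5)²·4.35 = 9.7875
E[(1.5T + 8)²] = Var((1.5T + 8)) + (E[(1.5T + 8)])² = 9.7875 + (10.25)² = 114.85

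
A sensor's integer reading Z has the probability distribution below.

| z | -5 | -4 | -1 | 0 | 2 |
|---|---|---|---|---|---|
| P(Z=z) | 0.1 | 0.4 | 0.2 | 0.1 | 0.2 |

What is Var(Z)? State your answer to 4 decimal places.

E[Z] = (-5)(0.1) + (-4)(0.4) + (-1)(0.2) + (0)(0.1) + (2)(0.2) = -1.9
E[Z²] = (-5)²(0.1) + (-4)²(0.4) + (-1)²(0.2) + (0)²(0.1) + (2)²(0.2) = 9.9
Var(Z) = E[Z²] − (E[Z])² = 9.9 − (-1.9)² = 6.29

6.2900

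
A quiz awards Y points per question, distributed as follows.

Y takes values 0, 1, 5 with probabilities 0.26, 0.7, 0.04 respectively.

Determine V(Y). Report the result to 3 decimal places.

E[Y] = (0)(0.26) + (1)(0.7) + (5)(0.04) = 0.9
E[Y²] = (0)²(0.26) + (1)²(0.7) + (5)²(0.04) = 1.7
V(Y) = E[Y²] − (E[Y])² = 1.7 − (0.9)² = 0.89

0.890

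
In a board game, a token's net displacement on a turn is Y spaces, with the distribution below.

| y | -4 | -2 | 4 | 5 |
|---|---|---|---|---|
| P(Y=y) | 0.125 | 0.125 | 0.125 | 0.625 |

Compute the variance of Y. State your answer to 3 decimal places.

E[Y] = (-4)(0.125) + (-2)(0.125) + (4)(0.125) + (5)(0.625) = 2.875
E[Y²] = (-4)²(0.125) + (-2)²(0.125) + (4)²(0.125) + (5)²(0.625) = 20.125
var(Y) = E[Y²] − (E[Y])² = 20.125 − (2.875)² = 11.859375

11.859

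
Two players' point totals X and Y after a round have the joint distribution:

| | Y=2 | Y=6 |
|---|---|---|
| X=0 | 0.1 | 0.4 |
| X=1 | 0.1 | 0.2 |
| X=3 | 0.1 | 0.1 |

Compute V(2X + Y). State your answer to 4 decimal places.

6.4400

E[X] = 0.9,  E[Y] = 4.8,  E[XY] = 3.8
V(X) = 2.1 − (0.9)² = 1.29;  V(Y) = 26.4 − (4.8)² = 3.36
Cov(X,Y) = 3.8 − (0.9)(4.8) = -0.52
V(2X + Y) = (2)²·1.29 + (1)²·3.36 + 2·(2)·(1)·-0.52 = 6.44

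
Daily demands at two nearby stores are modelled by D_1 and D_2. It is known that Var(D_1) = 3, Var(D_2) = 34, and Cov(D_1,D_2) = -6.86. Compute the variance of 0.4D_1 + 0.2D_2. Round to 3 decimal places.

Var(0.4D_1 + 0.2D_2) = (0.4)²·Var(D_1) + (0.2)²·Var(D_2) + 2·(0.4)·(0.2)·Cov(D_1,D_2)
= 0.16·3 + 0.04·34 + 0.16·-6.86 = 0.7424

0.742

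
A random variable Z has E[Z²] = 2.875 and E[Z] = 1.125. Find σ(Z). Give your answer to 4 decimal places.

Var(Z) = 2.875 − (1.125)² = 1.609375
σ(Z) = √1.609375 ≈ 1.2686

1.2686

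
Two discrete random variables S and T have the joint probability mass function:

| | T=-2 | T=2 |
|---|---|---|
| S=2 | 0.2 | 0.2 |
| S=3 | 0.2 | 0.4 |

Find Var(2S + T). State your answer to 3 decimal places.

5.440

E[S] = 2.6,  E[T] = 0.4,  E[ST] = 1.2
Var(S) = 7 − (2.6)² = 0.24;  Var(T) = 4 − (0.4)² = 3.84
Cov(S,T) = 1.2 − (2.6)(0.4) = 0.16
Var(2S + T) = (2)²·0.24 + (1)²·3.84 + 2·(2)·(1)·0.16 = 5.44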